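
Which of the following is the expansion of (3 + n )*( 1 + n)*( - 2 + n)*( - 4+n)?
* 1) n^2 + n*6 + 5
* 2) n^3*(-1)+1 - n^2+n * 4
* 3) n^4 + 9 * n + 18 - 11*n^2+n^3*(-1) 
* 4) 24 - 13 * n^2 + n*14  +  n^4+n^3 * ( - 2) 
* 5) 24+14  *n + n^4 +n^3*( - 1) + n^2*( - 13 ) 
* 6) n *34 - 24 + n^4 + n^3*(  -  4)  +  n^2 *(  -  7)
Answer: 4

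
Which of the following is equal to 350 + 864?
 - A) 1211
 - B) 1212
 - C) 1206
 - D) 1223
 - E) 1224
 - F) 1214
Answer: F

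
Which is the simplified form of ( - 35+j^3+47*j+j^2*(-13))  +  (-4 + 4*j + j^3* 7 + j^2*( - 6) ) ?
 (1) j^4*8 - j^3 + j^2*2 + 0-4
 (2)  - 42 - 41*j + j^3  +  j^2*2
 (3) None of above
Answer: 3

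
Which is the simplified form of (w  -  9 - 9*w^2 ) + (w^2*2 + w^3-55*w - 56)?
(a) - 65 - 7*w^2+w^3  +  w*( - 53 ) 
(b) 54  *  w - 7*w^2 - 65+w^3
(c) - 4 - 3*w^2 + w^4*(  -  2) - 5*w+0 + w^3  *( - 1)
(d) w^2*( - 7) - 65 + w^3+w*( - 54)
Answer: d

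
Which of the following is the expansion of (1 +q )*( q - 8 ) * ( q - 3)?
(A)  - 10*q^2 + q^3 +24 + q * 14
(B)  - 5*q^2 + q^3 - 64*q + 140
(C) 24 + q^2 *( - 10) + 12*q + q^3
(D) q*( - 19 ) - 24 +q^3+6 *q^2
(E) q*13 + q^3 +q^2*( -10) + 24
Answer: E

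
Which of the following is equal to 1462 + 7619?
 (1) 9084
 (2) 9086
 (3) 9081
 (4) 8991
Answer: 3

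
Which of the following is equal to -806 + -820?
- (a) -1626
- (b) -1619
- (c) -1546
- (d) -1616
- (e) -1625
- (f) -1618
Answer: a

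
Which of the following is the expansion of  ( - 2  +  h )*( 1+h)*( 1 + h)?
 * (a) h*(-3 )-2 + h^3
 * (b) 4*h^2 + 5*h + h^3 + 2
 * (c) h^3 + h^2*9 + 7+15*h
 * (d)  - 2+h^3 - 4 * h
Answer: a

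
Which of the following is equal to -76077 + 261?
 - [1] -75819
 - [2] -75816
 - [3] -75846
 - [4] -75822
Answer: 2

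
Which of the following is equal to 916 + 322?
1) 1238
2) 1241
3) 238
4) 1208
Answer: 1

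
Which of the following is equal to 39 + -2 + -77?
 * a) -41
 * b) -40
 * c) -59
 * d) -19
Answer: b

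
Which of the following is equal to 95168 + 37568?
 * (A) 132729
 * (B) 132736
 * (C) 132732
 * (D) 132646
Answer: B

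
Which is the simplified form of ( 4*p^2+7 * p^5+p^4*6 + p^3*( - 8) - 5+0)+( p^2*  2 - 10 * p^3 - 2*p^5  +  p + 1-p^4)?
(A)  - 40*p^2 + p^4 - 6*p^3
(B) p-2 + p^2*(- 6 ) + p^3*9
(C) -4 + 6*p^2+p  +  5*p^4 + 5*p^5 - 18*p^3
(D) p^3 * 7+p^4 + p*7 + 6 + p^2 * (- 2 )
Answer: C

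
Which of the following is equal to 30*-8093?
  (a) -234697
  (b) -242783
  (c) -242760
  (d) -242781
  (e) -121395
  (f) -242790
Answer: f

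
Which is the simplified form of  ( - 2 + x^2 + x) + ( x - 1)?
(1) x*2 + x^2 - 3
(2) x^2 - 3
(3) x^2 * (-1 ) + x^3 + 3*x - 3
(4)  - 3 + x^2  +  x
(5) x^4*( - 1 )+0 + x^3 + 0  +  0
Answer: 1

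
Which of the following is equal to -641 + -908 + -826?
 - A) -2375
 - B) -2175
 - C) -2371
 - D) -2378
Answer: A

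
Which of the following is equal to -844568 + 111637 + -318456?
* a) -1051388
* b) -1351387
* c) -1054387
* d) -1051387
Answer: d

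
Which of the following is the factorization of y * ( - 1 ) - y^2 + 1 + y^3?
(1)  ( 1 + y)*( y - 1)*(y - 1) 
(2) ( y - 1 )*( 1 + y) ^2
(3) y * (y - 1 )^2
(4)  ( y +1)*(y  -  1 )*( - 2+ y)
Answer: 1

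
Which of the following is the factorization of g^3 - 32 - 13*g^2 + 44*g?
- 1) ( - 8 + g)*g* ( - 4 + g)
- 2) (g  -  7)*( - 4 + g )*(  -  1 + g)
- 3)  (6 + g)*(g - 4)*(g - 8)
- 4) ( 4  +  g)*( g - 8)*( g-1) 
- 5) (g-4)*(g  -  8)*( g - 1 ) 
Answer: 5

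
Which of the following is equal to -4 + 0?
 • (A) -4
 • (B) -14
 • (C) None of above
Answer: A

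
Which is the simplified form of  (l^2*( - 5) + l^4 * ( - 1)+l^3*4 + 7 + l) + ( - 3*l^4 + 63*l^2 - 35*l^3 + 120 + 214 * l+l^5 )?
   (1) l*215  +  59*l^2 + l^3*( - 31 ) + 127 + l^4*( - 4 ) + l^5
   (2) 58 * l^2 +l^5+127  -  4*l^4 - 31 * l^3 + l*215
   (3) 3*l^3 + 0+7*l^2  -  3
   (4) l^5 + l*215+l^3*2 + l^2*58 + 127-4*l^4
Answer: 2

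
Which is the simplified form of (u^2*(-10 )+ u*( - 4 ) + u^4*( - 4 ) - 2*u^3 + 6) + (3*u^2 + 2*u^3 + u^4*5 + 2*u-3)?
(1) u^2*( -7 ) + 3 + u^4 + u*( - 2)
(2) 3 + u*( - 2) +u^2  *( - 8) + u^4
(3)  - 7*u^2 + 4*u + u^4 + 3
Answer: 1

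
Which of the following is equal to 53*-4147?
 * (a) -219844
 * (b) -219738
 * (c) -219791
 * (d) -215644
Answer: c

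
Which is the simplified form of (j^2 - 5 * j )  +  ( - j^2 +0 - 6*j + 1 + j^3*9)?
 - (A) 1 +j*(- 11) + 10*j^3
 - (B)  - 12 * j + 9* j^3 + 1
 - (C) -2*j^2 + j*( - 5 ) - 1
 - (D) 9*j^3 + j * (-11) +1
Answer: D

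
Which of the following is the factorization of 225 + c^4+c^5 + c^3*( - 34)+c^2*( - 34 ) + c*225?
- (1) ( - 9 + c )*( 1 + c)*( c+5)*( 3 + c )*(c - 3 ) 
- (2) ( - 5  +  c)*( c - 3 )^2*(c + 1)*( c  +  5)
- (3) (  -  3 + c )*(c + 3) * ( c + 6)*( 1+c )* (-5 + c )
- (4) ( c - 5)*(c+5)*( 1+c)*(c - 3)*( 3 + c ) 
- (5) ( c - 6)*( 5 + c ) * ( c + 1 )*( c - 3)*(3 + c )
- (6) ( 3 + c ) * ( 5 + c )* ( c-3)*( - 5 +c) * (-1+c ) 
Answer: 4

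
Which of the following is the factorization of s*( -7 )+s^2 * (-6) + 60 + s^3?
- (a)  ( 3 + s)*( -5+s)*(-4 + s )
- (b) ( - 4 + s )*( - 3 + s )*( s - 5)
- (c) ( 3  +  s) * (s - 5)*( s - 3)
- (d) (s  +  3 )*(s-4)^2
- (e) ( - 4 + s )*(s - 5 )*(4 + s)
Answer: a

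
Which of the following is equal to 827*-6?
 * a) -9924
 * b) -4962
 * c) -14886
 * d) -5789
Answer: b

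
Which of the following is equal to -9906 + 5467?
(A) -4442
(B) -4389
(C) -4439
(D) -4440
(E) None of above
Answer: C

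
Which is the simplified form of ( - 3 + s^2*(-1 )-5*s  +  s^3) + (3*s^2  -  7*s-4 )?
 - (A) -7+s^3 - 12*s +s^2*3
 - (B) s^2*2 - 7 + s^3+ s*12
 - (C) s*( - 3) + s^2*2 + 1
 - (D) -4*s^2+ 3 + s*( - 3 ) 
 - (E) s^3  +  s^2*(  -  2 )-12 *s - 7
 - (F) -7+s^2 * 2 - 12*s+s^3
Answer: F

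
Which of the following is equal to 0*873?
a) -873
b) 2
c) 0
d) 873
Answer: c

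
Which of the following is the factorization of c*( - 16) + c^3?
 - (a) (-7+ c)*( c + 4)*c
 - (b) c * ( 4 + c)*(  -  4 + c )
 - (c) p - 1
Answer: b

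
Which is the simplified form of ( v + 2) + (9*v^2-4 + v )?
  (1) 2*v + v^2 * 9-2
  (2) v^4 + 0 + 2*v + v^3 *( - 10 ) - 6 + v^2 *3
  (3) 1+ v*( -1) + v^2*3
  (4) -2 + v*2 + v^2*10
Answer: 1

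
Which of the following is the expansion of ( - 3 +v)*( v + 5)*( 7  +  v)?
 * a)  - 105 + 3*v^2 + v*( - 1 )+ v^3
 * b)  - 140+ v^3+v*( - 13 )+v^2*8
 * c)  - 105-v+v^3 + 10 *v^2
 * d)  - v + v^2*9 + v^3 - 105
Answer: d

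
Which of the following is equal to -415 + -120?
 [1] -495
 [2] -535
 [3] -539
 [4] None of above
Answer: 2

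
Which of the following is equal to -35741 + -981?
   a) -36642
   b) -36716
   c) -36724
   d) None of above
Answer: d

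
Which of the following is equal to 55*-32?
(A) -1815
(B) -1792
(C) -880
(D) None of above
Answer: D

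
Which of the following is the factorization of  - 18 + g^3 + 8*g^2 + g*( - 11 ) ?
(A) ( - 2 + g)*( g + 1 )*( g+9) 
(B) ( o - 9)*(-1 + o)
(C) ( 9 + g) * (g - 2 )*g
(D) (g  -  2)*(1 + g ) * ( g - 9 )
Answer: A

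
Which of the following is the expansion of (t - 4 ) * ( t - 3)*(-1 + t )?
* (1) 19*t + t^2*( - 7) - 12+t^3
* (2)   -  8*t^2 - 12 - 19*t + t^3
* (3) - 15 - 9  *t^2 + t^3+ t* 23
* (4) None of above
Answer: 4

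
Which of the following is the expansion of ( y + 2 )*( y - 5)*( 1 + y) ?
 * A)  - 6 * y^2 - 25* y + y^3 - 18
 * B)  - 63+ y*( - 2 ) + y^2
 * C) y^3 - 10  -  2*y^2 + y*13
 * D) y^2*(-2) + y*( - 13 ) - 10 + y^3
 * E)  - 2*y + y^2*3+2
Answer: D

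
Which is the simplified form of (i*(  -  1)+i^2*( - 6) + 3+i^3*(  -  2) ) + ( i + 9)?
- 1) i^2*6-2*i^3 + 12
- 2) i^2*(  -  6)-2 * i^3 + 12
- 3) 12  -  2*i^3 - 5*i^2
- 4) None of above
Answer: 2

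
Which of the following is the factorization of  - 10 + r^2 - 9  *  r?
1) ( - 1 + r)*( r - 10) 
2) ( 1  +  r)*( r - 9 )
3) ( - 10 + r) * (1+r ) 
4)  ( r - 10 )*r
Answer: 3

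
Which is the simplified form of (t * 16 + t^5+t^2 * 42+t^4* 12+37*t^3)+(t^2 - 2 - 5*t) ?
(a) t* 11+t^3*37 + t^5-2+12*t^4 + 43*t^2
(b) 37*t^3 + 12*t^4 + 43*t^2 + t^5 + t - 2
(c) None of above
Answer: a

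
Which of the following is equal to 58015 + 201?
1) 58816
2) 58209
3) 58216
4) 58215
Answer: 3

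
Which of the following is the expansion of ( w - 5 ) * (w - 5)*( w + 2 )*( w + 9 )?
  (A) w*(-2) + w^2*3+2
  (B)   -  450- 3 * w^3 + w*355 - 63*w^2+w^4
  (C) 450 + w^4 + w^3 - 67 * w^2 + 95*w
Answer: C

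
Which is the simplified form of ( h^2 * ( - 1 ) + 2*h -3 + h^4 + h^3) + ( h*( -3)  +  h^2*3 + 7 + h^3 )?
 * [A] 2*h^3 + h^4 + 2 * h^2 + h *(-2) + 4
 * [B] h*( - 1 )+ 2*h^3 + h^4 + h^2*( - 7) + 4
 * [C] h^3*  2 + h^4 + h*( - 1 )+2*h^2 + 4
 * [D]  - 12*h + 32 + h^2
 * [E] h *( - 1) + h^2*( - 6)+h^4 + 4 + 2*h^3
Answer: C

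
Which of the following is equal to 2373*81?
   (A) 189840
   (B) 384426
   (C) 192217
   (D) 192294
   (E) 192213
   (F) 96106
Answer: E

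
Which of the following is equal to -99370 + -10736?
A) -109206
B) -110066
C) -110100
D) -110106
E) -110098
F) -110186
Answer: D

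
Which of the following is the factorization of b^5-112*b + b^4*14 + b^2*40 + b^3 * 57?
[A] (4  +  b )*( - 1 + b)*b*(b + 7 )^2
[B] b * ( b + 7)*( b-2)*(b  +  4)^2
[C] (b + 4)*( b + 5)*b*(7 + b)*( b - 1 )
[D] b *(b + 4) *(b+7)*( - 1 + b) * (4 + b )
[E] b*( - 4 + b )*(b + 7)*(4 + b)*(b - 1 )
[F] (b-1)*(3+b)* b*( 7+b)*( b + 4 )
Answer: D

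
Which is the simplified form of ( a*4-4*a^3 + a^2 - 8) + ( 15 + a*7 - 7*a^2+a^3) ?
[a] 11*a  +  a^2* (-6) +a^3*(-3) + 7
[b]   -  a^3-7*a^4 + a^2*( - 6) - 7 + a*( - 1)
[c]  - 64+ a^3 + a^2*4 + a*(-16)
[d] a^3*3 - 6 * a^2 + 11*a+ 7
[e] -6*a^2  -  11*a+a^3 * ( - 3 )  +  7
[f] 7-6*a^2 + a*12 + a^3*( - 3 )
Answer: a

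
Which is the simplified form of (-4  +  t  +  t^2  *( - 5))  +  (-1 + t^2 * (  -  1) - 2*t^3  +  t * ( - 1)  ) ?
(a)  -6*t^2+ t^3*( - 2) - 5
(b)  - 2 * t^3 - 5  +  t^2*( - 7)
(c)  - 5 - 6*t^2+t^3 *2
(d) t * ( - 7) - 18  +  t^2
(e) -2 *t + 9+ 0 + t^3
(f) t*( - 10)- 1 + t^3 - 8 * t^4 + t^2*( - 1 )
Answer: a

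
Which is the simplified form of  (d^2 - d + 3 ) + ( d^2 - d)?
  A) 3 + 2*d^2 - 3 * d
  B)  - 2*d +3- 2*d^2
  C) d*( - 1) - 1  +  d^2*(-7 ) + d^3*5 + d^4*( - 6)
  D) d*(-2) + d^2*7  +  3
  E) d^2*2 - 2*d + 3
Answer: E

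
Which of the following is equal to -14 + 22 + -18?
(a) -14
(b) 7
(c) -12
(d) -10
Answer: d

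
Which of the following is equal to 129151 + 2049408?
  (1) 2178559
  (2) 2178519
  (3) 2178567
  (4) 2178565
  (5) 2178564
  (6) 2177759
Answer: 1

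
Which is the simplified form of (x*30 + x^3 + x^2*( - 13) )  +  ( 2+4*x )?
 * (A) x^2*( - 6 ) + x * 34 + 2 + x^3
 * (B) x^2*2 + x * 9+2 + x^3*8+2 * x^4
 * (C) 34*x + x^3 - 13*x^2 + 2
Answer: C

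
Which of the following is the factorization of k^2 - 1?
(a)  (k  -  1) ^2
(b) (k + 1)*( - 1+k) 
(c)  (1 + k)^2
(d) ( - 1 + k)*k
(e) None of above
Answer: b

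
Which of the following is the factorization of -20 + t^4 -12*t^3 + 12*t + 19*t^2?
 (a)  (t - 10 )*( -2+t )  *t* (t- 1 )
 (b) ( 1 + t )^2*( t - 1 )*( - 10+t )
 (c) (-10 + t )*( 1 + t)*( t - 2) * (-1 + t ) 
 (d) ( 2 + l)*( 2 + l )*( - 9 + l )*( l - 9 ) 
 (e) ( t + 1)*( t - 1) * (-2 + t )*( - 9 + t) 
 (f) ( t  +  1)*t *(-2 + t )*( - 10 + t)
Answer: c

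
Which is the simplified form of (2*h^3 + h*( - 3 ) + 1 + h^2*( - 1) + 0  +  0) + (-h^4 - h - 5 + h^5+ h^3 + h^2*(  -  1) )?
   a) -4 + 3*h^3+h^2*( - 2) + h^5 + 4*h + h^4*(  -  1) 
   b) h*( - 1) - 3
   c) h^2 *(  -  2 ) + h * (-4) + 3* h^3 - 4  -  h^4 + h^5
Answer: c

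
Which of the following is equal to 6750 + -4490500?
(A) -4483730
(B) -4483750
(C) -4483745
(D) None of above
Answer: B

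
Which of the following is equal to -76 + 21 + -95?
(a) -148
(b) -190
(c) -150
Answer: c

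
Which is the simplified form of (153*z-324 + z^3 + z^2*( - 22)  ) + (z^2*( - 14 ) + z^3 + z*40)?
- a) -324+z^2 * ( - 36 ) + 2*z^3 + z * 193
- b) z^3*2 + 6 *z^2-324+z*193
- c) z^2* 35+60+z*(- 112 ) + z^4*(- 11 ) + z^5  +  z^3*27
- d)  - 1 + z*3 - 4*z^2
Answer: a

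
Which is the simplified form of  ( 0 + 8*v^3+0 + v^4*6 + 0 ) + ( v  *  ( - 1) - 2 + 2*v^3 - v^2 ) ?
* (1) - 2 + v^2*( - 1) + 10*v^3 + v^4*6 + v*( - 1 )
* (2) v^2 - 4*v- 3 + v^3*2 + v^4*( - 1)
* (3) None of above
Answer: 1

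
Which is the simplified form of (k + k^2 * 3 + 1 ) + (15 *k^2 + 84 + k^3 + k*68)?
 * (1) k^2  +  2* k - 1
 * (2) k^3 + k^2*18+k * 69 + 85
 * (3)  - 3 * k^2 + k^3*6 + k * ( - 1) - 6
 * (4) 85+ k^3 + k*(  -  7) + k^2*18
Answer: 2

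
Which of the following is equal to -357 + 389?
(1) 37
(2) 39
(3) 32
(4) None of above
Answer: 3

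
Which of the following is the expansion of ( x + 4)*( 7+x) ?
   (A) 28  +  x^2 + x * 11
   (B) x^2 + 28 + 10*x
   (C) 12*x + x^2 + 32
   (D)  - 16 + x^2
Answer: A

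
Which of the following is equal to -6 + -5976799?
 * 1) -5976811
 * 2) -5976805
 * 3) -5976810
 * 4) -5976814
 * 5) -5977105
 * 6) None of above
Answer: 2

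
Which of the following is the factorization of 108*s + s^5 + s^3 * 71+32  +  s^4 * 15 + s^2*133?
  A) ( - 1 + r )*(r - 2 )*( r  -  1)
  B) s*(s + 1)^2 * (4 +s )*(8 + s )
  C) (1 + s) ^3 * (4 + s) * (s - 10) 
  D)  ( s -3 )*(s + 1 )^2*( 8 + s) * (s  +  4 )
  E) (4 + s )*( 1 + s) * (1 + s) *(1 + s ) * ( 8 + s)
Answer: E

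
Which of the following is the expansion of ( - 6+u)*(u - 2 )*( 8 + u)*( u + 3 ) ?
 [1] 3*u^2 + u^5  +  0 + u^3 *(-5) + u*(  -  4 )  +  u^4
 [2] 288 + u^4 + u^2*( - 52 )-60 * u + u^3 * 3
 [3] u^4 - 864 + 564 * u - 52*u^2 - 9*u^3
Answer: 2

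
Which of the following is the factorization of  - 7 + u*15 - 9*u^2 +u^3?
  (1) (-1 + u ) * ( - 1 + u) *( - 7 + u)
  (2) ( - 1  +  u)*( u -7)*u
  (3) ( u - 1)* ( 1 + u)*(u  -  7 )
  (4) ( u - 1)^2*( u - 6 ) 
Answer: 1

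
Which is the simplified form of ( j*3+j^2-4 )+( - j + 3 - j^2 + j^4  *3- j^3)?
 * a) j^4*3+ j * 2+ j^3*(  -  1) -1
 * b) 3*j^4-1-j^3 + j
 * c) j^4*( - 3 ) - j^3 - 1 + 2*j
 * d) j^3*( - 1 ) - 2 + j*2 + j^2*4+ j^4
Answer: a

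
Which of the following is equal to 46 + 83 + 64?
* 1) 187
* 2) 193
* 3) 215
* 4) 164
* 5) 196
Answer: 2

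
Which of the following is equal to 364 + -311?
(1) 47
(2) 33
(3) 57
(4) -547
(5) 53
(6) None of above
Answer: 5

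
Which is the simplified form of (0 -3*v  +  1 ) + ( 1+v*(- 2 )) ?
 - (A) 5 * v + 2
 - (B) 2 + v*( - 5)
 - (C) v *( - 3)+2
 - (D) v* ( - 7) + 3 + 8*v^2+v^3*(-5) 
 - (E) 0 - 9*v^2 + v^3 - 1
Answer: B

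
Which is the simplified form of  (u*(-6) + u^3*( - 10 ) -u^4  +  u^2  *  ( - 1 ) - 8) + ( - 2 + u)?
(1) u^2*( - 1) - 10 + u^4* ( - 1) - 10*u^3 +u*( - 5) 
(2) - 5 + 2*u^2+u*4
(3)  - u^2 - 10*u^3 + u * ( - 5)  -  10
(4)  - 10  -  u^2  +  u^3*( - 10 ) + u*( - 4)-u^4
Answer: 1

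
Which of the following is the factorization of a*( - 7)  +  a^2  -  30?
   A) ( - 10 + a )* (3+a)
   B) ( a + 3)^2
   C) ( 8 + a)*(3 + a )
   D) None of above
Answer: A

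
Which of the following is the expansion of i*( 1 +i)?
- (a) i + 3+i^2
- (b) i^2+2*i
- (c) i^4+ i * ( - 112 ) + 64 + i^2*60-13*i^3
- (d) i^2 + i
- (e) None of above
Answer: d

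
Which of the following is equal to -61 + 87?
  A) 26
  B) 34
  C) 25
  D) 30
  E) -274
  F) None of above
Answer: A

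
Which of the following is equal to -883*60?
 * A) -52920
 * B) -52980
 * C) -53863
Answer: B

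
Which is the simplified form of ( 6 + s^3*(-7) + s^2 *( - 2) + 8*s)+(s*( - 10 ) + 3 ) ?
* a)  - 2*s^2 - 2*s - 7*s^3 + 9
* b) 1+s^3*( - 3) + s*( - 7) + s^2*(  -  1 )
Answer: a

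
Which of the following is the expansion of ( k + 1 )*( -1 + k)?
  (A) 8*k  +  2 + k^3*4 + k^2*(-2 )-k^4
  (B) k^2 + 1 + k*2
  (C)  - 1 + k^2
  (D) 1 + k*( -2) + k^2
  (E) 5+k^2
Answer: C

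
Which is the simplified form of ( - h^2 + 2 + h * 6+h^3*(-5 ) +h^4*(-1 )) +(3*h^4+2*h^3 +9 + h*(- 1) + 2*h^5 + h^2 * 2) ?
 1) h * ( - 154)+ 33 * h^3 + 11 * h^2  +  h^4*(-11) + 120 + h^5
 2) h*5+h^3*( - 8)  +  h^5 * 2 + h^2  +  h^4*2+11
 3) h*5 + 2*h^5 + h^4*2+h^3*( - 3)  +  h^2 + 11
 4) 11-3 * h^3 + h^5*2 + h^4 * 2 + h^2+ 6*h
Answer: 3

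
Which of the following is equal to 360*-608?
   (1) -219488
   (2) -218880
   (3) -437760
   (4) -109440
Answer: 2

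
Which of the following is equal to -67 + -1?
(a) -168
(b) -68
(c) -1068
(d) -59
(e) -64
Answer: b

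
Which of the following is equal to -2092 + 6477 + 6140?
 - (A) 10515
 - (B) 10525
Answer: B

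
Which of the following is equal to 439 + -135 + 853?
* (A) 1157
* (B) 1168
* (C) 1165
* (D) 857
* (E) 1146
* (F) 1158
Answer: A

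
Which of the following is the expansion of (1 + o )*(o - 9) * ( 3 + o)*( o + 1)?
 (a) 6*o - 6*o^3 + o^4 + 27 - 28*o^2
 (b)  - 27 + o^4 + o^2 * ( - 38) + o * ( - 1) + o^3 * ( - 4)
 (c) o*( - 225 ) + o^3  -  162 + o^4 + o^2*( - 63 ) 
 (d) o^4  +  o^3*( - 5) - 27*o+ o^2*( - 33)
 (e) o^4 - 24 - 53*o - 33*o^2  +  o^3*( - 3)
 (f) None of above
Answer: f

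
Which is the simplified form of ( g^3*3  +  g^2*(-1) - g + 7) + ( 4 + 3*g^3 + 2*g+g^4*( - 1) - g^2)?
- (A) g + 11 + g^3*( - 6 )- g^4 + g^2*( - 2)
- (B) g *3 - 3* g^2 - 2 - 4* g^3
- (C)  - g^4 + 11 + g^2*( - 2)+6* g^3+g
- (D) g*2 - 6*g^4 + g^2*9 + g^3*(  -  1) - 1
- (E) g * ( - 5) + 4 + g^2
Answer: C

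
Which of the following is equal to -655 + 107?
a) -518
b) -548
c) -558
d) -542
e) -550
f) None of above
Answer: b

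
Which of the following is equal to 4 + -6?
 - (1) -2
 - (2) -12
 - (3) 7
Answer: 1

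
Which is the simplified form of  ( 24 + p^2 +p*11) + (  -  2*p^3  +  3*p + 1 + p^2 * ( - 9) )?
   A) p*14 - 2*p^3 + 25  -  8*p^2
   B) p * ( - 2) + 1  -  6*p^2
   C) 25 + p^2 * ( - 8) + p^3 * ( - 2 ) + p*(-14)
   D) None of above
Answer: A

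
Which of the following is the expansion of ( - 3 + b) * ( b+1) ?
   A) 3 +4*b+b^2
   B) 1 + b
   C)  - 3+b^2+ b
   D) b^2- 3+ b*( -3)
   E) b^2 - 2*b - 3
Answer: E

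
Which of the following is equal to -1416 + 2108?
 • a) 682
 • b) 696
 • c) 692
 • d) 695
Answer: c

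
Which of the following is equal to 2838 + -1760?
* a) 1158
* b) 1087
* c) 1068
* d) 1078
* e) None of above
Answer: d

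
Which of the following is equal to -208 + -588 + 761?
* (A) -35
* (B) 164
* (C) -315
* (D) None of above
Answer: A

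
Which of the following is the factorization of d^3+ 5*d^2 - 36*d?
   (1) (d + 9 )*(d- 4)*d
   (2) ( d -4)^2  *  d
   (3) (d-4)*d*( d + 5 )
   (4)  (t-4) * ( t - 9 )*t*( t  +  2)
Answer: 1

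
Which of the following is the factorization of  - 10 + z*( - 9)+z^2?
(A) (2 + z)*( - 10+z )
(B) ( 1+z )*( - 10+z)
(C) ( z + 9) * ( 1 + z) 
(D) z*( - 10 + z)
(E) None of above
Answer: B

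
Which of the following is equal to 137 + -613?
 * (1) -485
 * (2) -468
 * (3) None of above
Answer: 3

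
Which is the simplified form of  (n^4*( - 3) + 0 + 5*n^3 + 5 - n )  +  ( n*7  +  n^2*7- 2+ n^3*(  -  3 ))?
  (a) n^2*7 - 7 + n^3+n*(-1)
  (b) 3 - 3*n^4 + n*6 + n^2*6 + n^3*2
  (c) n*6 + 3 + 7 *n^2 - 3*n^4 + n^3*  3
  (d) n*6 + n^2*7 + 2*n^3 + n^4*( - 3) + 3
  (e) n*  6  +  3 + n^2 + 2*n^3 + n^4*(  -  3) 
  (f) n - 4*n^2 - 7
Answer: d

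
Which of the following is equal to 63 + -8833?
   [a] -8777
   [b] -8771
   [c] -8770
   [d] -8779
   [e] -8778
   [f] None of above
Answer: c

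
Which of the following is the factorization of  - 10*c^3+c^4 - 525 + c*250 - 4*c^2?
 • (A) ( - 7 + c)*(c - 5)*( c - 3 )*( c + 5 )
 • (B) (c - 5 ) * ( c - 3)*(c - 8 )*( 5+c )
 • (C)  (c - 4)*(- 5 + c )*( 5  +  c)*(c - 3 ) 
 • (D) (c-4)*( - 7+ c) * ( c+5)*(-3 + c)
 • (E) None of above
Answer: A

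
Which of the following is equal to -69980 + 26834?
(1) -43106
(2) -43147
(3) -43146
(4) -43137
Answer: 3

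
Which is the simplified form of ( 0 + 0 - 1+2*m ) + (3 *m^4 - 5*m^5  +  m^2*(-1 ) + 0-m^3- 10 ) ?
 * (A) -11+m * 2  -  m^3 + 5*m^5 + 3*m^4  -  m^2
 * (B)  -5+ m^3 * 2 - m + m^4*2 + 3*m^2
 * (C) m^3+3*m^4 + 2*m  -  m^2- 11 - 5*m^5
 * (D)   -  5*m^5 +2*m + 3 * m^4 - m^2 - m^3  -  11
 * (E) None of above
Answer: D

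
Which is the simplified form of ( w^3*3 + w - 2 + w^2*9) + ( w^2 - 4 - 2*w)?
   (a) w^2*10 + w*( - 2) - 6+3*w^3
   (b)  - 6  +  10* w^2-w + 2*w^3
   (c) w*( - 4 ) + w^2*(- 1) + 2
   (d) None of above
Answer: d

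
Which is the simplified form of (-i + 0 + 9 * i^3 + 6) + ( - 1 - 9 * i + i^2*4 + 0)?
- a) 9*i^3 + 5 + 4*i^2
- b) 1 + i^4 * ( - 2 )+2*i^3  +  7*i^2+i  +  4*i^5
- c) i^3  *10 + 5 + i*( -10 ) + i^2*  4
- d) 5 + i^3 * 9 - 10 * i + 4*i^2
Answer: d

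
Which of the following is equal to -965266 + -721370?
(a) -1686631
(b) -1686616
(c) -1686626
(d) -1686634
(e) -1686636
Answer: e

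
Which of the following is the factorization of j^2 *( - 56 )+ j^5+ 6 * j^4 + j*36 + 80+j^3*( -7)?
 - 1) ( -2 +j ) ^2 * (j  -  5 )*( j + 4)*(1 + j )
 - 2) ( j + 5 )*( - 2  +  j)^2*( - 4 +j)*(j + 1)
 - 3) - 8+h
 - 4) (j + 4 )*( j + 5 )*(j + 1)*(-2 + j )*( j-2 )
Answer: 4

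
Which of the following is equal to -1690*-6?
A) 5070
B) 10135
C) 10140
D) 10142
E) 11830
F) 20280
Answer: C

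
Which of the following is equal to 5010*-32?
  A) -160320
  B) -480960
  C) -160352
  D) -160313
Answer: A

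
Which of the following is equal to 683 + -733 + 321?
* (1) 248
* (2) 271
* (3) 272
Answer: 2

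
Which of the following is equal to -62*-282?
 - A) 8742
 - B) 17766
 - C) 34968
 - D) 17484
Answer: D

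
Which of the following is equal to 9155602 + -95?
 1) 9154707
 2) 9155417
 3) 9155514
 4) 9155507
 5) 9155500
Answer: 4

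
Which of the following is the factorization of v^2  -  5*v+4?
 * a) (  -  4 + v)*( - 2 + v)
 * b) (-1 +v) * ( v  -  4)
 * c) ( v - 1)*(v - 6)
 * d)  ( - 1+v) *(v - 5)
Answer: b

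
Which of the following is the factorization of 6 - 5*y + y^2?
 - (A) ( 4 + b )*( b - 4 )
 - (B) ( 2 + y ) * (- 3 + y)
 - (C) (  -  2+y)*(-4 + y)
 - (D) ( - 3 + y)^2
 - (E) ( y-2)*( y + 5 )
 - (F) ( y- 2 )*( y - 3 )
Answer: F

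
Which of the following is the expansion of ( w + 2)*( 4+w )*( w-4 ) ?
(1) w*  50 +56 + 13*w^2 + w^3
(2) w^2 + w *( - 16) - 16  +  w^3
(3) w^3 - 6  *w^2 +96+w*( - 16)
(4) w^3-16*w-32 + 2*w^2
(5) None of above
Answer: 4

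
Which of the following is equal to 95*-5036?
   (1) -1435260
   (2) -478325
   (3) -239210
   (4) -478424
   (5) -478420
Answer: 5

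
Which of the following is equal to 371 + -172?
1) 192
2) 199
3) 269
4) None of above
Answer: 2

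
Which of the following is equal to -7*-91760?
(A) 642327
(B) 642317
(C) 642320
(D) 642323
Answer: C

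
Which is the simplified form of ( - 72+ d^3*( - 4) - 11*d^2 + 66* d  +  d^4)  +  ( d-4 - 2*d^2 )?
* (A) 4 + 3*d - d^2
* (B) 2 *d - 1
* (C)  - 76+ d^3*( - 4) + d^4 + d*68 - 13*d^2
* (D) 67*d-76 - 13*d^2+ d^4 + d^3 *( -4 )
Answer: D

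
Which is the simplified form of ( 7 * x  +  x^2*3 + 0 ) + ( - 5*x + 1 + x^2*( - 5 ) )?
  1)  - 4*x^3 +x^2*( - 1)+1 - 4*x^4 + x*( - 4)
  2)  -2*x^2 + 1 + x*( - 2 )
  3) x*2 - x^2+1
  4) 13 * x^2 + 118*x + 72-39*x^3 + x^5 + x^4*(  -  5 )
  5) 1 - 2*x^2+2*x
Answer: 5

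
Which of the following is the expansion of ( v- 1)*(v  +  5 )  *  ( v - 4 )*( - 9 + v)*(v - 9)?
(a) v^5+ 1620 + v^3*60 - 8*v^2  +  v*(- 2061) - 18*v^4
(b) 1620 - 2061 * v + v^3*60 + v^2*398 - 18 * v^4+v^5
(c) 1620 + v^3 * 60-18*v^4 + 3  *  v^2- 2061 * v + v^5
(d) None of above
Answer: b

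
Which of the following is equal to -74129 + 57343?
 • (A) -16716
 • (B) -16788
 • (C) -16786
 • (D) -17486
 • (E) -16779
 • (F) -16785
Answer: C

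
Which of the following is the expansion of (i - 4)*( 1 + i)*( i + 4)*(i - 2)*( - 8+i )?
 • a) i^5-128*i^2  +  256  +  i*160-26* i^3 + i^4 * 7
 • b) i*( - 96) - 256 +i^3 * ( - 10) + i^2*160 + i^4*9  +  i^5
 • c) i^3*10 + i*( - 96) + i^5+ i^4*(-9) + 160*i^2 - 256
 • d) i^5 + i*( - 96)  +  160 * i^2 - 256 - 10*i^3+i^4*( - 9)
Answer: d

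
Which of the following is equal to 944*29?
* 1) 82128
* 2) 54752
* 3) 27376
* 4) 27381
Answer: 3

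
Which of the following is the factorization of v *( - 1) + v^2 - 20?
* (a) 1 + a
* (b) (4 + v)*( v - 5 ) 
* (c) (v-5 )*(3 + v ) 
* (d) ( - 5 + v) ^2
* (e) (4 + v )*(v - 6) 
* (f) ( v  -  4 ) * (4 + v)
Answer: b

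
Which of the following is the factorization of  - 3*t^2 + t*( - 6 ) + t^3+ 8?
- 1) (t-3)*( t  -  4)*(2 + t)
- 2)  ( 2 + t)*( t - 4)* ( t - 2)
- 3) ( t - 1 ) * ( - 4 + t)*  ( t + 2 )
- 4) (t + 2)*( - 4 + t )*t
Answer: 3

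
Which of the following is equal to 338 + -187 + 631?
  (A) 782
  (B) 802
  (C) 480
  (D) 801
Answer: A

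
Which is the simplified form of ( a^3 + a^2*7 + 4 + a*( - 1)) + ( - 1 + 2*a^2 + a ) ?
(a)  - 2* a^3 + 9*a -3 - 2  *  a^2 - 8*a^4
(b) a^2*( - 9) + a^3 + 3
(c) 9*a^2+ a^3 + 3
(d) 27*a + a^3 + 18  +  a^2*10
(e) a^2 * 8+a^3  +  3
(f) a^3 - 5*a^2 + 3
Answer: c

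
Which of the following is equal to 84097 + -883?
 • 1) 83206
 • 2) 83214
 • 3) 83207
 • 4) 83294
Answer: 2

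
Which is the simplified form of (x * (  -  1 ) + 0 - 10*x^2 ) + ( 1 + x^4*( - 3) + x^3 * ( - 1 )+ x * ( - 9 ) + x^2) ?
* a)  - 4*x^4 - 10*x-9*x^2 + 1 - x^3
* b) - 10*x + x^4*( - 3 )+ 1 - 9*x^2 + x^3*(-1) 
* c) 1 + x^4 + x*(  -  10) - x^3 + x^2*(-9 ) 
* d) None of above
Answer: b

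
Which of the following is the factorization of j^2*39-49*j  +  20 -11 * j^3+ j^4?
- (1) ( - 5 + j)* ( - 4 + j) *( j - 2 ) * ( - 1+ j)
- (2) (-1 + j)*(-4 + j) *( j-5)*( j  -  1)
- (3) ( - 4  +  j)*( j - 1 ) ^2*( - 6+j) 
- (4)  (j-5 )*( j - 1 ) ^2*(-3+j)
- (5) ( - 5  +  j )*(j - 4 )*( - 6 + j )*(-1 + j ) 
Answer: 2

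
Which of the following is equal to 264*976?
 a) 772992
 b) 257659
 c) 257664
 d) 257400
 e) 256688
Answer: c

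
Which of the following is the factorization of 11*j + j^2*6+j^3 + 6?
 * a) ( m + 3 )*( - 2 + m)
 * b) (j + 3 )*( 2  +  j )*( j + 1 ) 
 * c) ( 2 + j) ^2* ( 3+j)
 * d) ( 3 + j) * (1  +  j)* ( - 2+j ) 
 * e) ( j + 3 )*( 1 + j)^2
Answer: b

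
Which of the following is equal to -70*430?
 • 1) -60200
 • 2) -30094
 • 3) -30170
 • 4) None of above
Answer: 4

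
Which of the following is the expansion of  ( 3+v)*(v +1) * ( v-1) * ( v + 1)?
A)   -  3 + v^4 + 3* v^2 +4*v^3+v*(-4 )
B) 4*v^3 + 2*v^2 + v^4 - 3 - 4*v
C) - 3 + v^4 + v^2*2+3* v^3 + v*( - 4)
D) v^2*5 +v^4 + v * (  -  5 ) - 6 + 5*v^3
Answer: B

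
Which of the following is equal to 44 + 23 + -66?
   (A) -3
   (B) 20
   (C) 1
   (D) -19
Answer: C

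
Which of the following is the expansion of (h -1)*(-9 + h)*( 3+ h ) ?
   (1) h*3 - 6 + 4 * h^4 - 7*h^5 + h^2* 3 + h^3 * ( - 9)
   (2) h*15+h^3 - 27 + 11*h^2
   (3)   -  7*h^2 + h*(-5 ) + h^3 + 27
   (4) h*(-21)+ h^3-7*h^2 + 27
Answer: 4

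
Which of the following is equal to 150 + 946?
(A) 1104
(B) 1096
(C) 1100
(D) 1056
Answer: B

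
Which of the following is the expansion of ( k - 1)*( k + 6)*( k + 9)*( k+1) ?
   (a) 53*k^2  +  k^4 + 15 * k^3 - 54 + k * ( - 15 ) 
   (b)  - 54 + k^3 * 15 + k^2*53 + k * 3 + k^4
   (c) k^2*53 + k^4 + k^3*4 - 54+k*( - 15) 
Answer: a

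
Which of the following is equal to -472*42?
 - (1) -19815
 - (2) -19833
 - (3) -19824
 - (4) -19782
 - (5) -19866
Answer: 3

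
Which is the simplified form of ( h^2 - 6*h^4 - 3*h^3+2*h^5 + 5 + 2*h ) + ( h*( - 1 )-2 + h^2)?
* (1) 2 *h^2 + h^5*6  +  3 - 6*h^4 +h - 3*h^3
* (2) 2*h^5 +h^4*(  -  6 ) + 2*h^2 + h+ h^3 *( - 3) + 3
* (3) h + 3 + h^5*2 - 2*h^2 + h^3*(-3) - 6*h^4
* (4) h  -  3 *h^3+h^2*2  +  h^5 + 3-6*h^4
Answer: 2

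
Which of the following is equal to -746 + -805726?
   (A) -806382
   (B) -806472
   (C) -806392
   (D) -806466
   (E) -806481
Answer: B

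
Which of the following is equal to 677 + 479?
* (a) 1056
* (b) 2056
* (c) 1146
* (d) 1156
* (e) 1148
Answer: d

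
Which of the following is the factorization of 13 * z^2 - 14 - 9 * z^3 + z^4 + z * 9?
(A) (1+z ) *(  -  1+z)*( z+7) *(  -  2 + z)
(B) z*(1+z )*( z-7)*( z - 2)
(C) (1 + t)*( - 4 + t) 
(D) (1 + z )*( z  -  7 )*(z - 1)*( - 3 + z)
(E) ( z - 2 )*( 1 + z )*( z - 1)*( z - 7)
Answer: E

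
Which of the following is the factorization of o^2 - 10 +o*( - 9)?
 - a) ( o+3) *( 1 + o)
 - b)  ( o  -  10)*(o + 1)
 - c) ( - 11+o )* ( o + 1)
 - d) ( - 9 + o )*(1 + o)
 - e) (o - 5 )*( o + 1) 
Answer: b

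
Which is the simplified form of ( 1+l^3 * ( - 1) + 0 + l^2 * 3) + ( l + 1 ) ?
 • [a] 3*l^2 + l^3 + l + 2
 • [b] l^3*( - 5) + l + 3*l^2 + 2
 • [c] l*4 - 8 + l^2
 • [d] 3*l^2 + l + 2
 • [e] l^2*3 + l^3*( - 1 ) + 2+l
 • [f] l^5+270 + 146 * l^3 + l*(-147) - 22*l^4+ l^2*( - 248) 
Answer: e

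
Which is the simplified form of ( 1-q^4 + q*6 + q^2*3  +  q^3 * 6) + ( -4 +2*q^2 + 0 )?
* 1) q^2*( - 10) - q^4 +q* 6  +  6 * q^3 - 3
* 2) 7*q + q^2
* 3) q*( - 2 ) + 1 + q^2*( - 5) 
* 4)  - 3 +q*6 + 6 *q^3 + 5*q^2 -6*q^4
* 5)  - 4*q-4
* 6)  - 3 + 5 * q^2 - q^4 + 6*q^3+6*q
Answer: 6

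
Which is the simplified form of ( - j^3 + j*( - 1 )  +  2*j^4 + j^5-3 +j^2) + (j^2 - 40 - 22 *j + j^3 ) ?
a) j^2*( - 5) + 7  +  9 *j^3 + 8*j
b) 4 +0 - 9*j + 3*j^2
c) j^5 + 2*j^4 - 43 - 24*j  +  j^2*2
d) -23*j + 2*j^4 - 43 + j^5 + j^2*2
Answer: d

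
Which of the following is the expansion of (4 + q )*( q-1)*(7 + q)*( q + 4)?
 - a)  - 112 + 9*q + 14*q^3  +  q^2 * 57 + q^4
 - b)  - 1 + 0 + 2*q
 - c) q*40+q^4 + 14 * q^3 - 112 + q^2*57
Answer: c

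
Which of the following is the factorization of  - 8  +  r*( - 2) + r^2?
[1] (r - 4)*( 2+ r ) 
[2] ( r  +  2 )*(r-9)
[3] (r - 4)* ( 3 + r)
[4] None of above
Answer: 1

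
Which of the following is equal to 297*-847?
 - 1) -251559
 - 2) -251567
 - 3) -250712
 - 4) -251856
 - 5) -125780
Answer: 1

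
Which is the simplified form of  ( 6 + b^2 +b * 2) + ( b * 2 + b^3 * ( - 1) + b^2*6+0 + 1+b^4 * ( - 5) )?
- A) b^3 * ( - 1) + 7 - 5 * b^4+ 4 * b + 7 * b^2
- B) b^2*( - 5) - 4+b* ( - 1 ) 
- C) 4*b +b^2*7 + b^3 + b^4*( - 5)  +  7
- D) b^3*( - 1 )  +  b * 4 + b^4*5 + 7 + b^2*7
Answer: A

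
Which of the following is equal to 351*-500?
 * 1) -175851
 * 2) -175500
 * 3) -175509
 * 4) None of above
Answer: 2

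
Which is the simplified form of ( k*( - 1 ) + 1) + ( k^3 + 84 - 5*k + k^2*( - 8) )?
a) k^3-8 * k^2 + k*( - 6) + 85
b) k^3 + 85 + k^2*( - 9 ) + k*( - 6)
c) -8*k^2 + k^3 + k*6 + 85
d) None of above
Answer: a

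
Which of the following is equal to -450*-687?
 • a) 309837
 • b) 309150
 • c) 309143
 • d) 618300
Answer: b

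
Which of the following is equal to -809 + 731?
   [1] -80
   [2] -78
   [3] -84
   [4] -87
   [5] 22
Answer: 2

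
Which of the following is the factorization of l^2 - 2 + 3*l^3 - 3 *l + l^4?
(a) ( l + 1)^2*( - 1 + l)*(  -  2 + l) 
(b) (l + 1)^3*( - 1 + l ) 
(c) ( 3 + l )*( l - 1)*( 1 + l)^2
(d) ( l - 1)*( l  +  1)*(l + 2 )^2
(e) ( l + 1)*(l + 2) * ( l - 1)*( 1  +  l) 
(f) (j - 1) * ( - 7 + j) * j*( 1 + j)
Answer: e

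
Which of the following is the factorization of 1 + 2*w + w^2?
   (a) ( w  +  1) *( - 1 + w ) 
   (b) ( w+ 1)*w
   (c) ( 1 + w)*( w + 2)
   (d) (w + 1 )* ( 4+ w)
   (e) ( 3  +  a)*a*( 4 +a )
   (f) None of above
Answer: f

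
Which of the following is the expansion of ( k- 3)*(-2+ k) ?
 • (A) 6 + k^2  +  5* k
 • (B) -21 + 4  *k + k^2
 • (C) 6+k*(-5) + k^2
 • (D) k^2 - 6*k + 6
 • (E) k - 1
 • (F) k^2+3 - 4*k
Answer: C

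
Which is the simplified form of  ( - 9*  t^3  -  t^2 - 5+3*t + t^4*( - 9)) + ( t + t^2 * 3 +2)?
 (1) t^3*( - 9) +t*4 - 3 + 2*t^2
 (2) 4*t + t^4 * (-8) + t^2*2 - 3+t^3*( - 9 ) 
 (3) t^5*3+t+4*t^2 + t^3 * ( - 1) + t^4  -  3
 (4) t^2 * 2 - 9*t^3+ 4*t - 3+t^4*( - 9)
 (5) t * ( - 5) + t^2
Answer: 4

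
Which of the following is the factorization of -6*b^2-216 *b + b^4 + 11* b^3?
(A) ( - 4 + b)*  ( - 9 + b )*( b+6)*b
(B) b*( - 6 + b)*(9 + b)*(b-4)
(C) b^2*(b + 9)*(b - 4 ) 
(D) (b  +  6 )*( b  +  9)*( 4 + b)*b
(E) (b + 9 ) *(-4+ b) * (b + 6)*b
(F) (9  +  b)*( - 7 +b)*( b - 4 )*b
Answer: E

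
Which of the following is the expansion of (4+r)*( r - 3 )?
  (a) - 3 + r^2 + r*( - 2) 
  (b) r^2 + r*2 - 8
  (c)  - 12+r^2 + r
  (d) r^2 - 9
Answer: c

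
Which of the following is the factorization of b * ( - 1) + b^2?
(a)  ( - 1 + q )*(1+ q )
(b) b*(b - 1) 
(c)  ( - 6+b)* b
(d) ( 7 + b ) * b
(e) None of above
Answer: b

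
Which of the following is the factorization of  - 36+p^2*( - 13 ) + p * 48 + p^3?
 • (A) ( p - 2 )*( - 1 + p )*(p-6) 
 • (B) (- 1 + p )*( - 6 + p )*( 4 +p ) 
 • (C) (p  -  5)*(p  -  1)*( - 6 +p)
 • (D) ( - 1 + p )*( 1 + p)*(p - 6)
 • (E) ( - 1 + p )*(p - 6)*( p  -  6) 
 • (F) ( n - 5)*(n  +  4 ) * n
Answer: E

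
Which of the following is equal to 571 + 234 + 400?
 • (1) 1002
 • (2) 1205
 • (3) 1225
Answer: 2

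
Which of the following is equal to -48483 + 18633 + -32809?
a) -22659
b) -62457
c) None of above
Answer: c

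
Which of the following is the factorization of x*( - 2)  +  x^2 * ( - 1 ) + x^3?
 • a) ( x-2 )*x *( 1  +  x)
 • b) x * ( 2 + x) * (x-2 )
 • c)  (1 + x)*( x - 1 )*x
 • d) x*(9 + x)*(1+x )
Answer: a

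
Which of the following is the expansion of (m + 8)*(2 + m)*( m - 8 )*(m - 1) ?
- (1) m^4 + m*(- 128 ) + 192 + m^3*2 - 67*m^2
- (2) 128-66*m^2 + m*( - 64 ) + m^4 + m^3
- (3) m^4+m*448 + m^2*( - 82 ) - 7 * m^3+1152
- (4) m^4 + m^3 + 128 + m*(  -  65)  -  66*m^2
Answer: 2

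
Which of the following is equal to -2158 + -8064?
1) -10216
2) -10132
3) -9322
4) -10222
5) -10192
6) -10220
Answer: 4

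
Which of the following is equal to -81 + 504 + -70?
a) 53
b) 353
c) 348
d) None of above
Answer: b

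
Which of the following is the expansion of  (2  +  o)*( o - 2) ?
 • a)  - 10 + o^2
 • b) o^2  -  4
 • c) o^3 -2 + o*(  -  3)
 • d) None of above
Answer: b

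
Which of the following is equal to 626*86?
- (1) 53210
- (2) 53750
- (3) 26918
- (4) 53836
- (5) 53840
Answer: 4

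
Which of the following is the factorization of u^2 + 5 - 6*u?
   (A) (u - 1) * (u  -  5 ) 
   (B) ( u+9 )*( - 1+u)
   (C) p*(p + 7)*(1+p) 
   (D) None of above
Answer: A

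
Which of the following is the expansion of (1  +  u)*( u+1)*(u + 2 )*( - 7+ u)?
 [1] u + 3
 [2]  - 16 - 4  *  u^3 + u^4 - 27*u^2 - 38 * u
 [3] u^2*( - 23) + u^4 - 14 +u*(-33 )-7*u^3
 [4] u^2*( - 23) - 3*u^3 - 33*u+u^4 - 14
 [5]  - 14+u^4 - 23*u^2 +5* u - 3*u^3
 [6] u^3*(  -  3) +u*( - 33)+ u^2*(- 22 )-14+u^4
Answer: 4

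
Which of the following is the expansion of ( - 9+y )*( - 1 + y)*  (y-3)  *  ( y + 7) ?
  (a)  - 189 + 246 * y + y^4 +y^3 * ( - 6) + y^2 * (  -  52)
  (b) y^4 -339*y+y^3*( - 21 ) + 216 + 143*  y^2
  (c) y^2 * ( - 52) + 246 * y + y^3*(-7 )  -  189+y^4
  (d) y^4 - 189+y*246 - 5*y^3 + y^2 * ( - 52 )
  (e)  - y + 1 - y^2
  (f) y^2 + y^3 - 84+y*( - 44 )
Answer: a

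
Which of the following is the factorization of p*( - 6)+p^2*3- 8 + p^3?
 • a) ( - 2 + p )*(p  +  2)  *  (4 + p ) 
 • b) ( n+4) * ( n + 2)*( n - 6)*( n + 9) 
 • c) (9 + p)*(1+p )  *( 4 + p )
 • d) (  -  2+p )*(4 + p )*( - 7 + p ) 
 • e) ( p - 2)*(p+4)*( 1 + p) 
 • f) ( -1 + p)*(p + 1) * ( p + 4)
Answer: e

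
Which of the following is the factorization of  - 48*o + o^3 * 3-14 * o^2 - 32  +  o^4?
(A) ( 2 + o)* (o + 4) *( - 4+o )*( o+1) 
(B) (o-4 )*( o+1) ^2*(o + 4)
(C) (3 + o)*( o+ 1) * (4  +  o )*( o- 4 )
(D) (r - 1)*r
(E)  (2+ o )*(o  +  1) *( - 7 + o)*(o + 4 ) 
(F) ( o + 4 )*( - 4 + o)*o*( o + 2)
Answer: A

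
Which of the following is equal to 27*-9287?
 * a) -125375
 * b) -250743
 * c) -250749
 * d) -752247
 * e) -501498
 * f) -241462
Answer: c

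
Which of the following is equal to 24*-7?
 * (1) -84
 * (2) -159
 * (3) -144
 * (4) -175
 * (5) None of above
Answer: 5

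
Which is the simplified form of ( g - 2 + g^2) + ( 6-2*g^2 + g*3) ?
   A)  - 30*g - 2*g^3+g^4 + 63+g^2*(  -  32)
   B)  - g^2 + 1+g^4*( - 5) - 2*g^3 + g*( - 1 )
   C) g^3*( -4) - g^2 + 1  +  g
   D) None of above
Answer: D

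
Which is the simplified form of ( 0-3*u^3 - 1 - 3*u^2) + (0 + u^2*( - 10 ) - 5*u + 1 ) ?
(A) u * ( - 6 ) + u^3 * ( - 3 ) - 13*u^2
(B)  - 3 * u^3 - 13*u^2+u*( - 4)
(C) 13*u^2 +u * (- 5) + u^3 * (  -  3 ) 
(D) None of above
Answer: D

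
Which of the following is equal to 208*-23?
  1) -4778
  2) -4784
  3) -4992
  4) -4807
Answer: 2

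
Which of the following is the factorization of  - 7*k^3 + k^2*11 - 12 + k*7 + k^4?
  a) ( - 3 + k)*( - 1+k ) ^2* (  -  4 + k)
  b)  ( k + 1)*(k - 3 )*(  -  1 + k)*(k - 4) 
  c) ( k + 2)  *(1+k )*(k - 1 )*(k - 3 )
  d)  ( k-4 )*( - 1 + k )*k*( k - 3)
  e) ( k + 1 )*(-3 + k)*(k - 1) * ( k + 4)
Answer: b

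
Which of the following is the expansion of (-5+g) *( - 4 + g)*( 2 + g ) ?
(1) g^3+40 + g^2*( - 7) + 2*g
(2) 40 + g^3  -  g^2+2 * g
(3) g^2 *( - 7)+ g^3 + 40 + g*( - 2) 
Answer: 1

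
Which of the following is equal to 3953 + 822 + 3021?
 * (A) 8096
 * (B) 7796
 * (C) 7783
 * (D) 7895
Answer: B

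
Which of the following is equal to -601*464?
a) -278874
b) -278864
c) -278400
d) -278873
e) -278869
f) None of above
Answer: b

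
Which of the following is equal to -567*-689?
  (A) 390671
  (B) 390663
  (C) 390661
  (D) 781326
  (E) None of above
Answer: B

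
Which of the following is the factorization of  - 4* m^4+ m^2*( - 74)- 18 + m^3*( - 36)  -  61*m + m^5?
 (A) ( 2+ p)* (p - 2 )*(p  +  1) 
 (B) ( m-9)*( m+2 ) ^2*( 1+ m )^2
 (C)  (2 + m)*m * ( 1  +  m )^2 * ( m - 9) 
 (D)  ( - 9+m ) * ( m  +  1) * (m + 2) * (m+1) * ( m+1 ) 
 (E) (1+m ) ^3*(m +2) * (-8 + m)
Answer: D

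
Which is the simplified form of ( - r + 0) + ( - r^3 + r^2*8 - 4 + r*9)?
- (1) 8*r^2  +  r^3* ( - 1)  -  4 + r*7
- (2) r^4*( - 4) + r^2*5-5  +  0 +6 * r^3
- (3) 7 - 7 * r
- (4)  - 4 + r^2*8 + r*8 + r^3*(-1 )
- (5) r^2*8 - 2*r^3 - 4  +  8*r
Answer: 4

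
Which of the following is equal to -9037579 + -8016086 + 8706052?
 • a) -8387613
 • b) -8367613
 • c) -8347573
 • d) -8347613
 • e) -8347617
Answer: d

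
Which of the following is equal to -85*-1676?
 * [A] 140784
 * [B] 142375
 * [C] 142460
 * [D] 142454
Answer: C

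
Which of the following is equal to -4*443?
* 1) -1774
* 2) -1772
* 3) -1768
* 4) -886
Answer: 2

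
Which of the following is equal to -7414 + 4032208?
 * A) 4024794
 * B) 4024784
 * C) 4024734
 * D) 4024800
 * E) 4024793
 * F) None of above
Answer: A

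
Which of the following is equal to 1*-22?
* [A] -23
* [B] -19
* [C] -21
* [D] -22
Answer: D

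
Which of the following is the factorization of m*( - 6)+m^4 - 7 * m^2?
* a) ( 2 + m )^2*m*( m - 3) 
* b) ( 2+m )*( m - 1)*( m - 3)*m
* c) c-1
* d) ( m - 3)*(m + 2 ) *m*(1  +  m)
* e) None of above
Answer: d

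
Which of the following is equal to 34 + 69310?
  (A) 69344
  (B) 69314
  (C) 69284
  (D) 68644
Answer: A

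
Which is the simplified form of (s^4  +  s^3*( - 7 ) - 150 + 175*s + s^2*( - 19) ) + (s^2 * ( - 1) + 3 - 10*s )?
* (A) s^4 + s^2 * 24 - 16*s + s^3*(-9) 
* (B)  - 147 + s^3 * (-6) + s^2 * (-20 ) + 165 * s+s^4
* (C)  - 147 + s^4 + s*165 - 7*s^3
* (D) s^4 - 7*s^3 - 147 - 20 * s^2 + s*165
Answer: D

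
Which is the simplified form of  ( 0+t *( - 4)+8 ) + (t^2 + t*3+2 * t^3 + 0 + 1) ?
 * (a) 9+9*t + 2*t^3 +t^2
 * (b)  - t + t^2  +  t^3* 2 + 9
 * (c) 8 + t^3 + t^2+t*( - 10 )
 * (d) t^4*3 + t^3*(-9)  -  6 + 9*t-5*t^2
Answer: b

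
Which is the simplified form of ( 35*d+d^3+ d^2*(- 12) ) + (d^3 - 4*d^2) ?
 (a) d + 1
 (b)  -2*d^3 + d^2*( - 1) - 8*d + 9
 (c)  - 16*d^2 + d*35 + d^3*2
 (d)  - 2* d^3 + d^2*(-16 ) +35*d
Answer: c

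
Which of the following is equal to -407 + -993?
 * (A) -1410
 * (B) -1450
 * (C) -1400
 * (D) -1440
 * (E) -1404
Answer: C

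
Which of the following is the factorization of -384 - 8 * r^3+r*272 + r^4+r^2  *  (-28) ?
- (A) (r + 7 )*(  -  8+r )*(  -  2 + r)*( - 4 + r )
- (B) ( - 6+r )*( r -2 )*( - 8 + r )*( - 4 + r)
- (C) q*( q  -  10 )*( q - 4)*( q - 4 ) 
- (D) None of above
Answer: D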